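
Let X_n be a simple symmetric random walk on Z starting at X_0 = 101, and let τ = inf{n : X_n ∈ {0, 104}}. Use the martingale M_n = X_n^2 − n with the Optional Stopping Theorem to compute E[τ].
E[τ] = 303

M_n = X_n^2 − n is a martingale (since E[X_{n+1}^2 | F_n] = X_n^2 + 1). By OST (τ has finite mean in a bounded region), E[M_τ] = E[M_0] = X_0^2 − 0 = 101^2 = 10201. Also E[M_τ] = E[X_τ^2] − E[τ]. The walk exits at 0 or 104, with P(hit 104 first) = 101/104, so E[X_τ^2] = 104^2 · 101/104 + 0 = 10504. Thus E[τ] = E[X_τ^2] − E[M_τ] = 10504 − 10201 = 303 = 101(104 − 101) = 303.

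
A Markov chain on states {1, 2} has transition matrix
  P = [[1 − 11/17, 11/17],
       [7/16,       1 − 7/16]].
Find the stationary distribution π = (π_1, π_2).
π_1 = 119/295, π_2 = 176/295

Solve πP = π with π_1 + π_2 = 1. From πP = π: π_1 · (1 − 11/17) + π_2 · 7/16 = π_1 ⇒ π_2 · 7/16 = π_1 · 11/17 ⇒ π_2/π_1 = (11/17)/(7/16) = 176/119. Together with π_1 + π_2 = 1:
  π_1 = (7/16)/(11/17 + 7/16) = (7/16)/(295/272) = 119/295,
  π_2 = (11/17)/(11/17 + 7/16) = (11/17)/(295/272) = 176/295.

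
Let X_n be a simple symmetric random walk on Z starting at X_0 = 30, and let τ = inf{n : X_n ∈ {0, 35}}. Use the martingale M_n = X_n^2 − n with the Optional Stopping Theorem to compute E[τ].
E[τ] = 150

M_n = X_n^2 − n is a martingale (since E[X_{n+1}^2 | F_n] = X_n^2 + 1). By OST (τ has finite mean in a bounded region), E[M_τ] = E[M_0] = X_0^2 − 0 = 30^2 = 900. Also E[M_τ] = E[X_τ^2] − E[τ]. The walk exits at 0 or 35, with P(hit 35 first) = 30/35, so E[X_τ^2] = 35^2 · 30/35 + 0 = 1050. Thus E[τ] = E[X_τ^2] − E[M_τ] = 1050 − 900 = 150 = 30(35 − 30) = 150.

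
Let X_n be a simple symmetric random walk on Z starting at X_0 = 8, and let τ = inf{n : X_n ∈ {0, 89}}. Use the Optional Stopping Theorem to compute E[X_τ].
E[X_τ] = 8

X_n is a martingale and τ is a bounded-mean stopping time (indeed τ is finite a.s. with bounded expectation since the walk is in a bounded region). By the OST, E[X_τ] = E[X_0] = 8. Equivalently: E[X_τ] = 89 · P(hit 89 first) + 0 · P(hit 0 first) = 89 · (8/89) = 8.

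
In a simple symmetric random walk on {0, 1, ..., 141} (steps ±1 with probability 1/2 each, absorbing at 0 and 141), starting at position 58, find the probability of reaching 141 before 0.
P(hit 141 before 0) = 58/141

Let u_k = P(hit 141 before 0 | start at k). Then u_0 = 0, u_141 = 1, and u_k = u_{k-1}/2 + u_{k+1}/2 for 1 ≤ k ≤ 140. This harmonic recurrence is solved by u_k = k/141, giving u_58 = 58/141.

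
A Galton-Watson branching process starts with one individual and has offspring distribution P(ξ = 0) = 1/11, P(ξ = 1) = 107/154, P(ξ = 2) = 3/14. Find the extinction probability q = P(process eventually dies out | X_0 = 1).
q = 14/33

The pgf is f(s) = 1/11 + 107/154·s + 3/14·s². The extinction probability q is the smallest fixed point of f in [0, 1]. Setting s = f(s):
  3/14·s² + (107/154 − 1)·s + 1/11 = 0
  3/14·s² − (1/11 + 3/14)·s + 1/11 = 0
which factors as (s − 1)·(3/14·s − 1/11) = 0, giving roots s = 1 and s = (1/11)/(3/14) = 14/33.
Mean offspring μ = 107/154 + 2·3/14 = 173/154 > 1 (supercritical), so q < 1. The extinction probability is the smaller root: q = (1/11)/(3/14) = 14/33.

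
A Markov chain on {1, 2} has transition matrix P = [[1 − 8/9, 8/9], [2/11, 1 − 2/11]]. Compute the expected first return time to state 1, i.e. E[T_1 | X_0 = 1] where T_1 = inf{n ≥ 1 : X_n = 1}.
E[T_1 | X_0 = 1] = 1/π_1 = 53/9

For an irreducible recurrent Markov chain with stationary distribution π, E[T_i | X_0 = i] = 1/π_i (Kac's formula). Here π_1 = (2/11)/(8/9 + 2/11) = (2/11)/(106/99) = 9/53, so E[T_1 | X_0 = 1] = 1/π_1 = (8/9 + 2/11)/(2/11) = (106/99)/(2/11) = 53/9.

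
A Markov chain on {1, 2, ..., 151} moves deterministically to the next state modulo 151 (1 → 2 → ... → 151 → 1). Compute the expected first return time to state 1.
E[T_1 | X_0 = 1] = 151

The chain cycles deterministically, so starting at state 1 it returns in exactly 151 steps. Equivalently, the stationary distribution is uniform π_j = 1/151 for every state j, so by Kac's formula E[T_1] = 1/π_1 = 151.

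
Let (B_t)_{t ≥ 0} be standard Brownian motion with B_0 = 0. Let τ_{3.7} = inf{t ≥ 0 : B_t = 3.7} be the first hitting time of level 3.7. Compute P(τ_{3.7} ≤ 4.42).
P(τ_{3.7} ≤ 4.42) = 2(1 − Φ(3.7/√4.42)) = 2(1 − Φ(1.7599)) ≈ 0.0784

By the reflection principle for standard BM, P(τ_b ≤ t) = 2 · P(B_t ≥ b). Since B_t ~ N(0, t), P(B_t ≥ 3.7) = 1 − Φ(3.7/√t) = 1 − Φ(3.7/√4.42) = 1 − Φ(1.7599) ≈ 0.03921. Doubling: P(τ_{3.7} ≤ 4.42) ≈ 2 · 0.03921 = 0.07842 ≈ 0.0784.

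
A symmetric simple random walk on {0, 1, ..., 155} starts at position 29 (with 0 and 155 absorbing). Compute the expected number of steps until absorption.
E[τ | X_0 = 29] = 3654

Let v_k = E[τ | X_0 = k]. Boundary: v_0 = v_155 = 0. Recurrence: v_k = 1 + (v_{k-1} + v_{k+1})/2 for 1 ≤ k ≤ 154. The particular solution to v_k − (v_{k-1} + v_{k+1})/2 = 1 is v_k = −k^2. Adding homogeneous solution A + B k and matching boundaries gives v_k = k (155 − k). Substituting k = 29: v_29 = 29 · 126 = 3654.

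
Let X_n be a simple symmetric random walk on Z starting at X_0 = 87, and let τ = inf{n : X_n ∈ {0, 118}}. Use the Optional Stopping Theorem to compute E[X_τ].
E[X_τ] = 87

X_n is a martingale and τ is a bounded-mean stopping time (indeed τ is finite a.s. with bounded expectation since the walk is in a bounded region). By the OST, E[X_τ] = E[X_0] = 87. Equivalently: E[X_τ] = 118 · P(hit 118 first) + 0 · P(hit 0 first) = 118 · (87/118) = 87.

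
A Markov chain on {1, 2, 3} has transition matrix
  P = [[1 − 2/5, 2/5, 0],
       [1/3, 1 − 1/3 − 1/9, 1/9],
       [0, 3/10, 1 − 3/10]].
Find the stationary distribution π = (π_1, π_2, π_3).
π = (45/119, 54/119, 20/119)

This is a birth-death chain on three states, which satisfies detailed balance: π_1 · P_{12} = π_2 · P_{21} and π_2 · P_{23} = π_3 · P_{32}.
From π_1 · 2/5 = π_2 · 1/3: π_2/π_1 = (2/5)/(1/3) = 6/5.
From π_2 · 1/9 = π_3 · 3/10: π_3/π_2 = (1/9)/(3/10) = 10/27.
Take π_1 proportional to 1; then unnormalized π = (1, 6/5, 4/9). Normalize by dividing by the sum 119/45:
  π = (45/119, 54/119, 20/119).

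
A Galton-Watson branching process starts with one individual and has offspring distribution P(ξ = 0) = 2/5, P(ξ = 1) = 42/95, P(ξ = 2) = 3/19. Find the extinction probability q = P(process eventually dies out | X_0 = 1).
q = 1

Mean offspring μ = 0·2/5 + 1·42/95 + 2·3/19 = 72/95 ≤ 1. For μ ≤ 1 with offspring not concentrated at 1, the Galton-Watson process goes extinct almost surely, so q = 1.
(Algebraic check: The pgf is f(s) = 2/5 + 42/95·s + 3/19·s². The extinction probability q is the smallest fixed point of f in [0, 1]. Setting s = f(s):
  3/19·s² + (42/95 − 1)·s + 2/5 = 0
  3/19·s² − (2/5 + 3/19)·s + 2/5 = 0
which factors as (s − 1)·(3/19·s − 2/5) = 0, giving roots s = 1 and s = (2/5)/(3/19) = 38/15. Since 38/15 ≥ 1, the smallest root in [0, 1] is s = 1.)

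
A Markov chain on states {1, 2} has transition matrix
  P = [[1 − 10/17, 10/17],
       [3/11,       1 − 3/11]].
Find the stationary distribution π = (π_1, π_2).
π_1 = 51/161, π_2 = 110/161

Solve πP = π with π_1 + π_2 = 1. From πP = π: π_1 · (1 − 10/17) + π_2 · 3/11 = π_1 ⇒ π_2 · 3/11 = π_1 · 10/17 ⇒ π_2/π_1 = (10/17)/(3/11) = 110/51. Together with π_1 + π_2 = 1:
  π_1 = (3/11)/(10/17 + 3/11) = (3/11)/(161/187) = 51/161,
  π_2 = (10/17)/(10/17 + 3/11) = (10/17)/(161/187) = 110/161.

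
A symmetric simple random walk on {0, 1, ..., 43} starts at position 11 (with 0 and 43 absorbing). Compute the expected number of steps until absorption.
E[τ | X_0 = 11] = 352

Let v_k = E[τ | X_0 = k]. Boundary: v_0 = v_43 = 0. Recurrence: v_k = 1 + (v_{k-1} + v_{k+1})/2 for 1 ≤ k ≤ 42. The particular solution to v_k − (v_{k-1} + v_{k+1})/2 = 1 is v_k = −k^2. Adding homogeneous solution A + B k and matching boundaries gives v_k = k (43 − k). Substituting k = 11: v_11 = 11 · 32 = 352.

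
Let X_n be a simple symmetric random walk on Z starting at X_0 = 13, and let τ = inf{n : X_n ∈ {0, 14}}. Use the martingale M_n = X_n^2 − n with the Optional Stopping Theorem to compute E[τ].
E[τ] = 13

M_n = X_n^2 − n is a martingale (since E[X_{n+1}^2 | F_n] = X_n^2 + 1). By OST (τ has finite mean in a bounded region), E[M_τ] = E[M_0] = X_0^2 − 0 = 13^2 = 169. Also E[M_τ] = E[X_τ^2] − E[τ]. The walk exits at 0 or 14, with P(hit 14 first) = 13/14, so E[X_τ^2] = 14^2 · 13/14 + 0 = 182. Thus E[τ] = E[X_τ^2] − E[M_τ] = 182 − 169 = 13 = 13(14 − 13) = 13.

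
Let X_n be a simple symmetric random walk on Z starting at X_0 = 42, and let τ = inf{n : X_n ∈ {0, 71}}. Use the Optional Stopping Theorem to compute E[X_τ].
E[X_τ] = 42

X_n is a martingale and τ is a bounded-mean stopping time (indeed τ is finite a.s. with bounded expectation since the walk is in a bounded region). By the OST, E[X_τ] = E[X_0] = 42. Equivalently: E[X_τ] = 71 · P(hit 71 first) + 0 · P(hit 0 first) = 71 · (42/71) = 42.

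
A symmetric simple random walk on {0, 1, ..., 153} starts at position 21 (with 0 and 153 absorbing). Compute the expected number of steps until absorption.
E[τ | X_0 = 21] = 2772

Let v_k = E[τ | X_0 = k]. Boundary: v_0 = v_153 = 0. Recurrence: v_k = 1 + (v_{k-1} + v_{k+1})/2 for 1 ≤ k ≤ 152. The particular solution to v_k − (v_{k-1} + v_{k+1})/2 = 1 is v_k = −k^2. Adding homogeneous solution A + B k and matching boundaries gives v_k = k (153 − k). Substituting k = 21: v_21 = 21 · 132 = 2772.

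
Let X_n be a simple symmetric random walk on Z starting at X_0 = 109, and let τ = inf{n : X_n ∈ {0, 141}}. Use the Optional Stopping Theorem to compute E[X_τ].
E[X_τ] = 109

X_n is a martingale and τ is a bounded-mean stopping time (indeed τ is finite a.s. with bounded expectation since the walk is in a bounded region). By the OST, E[X_τ] = E[X_0] = 109. Equivalently: E[X_τ] = 141 · P(hit 141 first) + 0 · P(hit 0 first) = 141 · (109/141) = 109.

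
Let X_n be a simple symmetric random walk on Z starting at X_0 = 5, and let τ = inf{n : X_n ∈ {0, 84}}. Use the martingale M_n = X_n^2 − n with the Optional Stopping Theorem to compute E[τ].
E[τ] = 395

M_n = X_n^2 − n is a martingale (since E[X_{n+1}^2 | F_n] = X_n^2 + 1). By OST (τ has finite mean in a bounded region), E[M_τ] = E[M_0] = X_0^2 − 0 = 5^2 = 25. Also E[M_τ] = E[X_τ^2] − E[τ]. The walk exits at 0 or 84, with P(hit 84 first) = 5/84, so E[X_τ^2] = 84^2 · 5/84 + 0 = 420. Thus E[τ] = E[X_τ^2] − E[M_τ] = 420 − 25 = 395 = 5(84 − 5) = 395.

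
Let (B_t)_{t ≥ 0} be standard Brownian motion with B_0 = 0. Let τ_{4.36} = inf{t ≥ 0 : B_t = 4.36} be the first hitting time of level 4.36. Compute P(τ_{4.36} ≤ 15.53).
P(τ_{4.36} ≤ 15.53) = 2(1 − Φ(4.36/√15.53)) = 2(1 − Φ(1.1064)) ≈ 0.2686

By the reflection principle for standard BM, P(τ_b ≤ t) = 2 · P(B_t ≥ b). Since B_t ~ N(0, t), P(B_t ≥ 4.36) = 1 − Φ(4.36/√t) = 1 − Φ(4.36/√15.53) = 1 − Φ(1.1064) ≈ 0.13428. Doubling: P(τ_{4.36} ≤ 15.53) ≈ 2 · 0.13428 = 0.26856 ≈ 0.2686.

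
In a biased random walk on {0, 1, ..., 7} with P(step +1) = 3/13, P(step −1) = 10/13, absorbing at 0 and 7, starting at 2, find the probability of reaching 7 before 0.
P(hit 7 before 0) = (1 − (10/3)^2) / (1 − (10/3)^7) = 3159/1428259

Let u_k denote P(reach 7 before 0 | start at k). Boundary: u_0 = 0, u_7 = 1. Recurrence: u_k = 3/13·u_{k+1} + 10/13·u_{k-1} for 1 ≤ k ≤ 6. Try u_k = A + B·r^k with r = q/p = (10/13)/(3/13) = 10/3. Substitution satisfies the recurrence; boundary conditions give:
  u_k = (1 − r^k) / (1 − r^N) = (1 − (10/3)^2) / (1 − (10/3)^7) = 3159/1428259.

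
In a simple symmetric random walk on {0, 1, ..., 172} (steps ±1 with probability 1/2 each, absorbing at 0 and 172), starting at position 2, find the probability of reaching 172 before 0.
P(hit 172 before 0) = 2/172 = 1/86

Let u_k = P(hit 172 before 0 | start at k). Then u_0 = 0, u_172 = 1, and u_k = u_{k-1}/2 + u_{k+1}/2 for 1 ≤ k ≤ 171. This harmonic recurrence is solved by u_k = k/172, giving u_2 = 2/172 = 1/86.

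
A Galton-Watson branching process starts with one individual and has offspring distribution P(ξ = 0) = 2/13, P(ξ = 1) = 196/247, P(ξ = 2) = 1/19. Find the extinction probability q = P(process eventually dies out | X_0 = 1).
q = 1

Mean offspring μ = 0·2/13 + 1·196/247 + 2·1/19 = 222/247 ≤ 1. For μ ≤ 1 with offspring not concentrated at 1, the Galton-Watson process goes extinct almost surely, so q = 1.
(Algebraic check: The pgf is f(s) = 2/13 + 196/247·s + 1/19·s². The extinction probability q is the smallest fixed point of f in [0, 1]. Setting s = f(s):
  1/19·s² + (196/247 − 1)·s + 2/13 = 0
  1/19·s² − (2/13 + 1/19)·s + 2/13 = 0
which factors as (s − 1)·(1/19·s − 2/13) = 0, giving roots s = 1 and s = (2/13)/(1/19) = 38/13. Since 38/13 ≥ 1, the smallest root in [0, 1] is s = 1.)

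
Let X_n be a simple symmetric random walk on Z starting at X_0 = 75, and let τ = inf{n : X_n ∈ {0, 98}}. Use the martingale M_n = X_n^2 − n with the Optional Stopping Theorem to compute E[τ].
E[τ] = 1725

M_n = X_n^2 − n is a martingale (since E[X_{n+1}^2 | F_n] = X_n^2 + 1). By OST (τ has finite mean in a bounded region), E[M_τ] = E[M_0] = X_0^2 − 0 = 75^2 = 5625. Also E[M_τ] = E[X_τ^2] − E[τ]. The walk exits at 0 or 98, with P(hit 98 first) = 75/98, so E[X_τ^2] = 98^2 · 75/98 + 0 = 7350. Thus E[τ] = E[X_τ^2] − E[M_τ] = 7350 − 5625 = 1725 = 75(98 − 75) = 1725.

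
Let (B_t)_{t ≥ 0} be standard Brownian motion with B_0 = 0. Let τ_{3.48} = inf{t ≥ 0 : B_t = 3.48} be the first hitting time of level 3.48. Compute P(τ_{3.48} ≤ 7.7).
P(τ_{3.48} ≤ 7.7) = 2(1 − Φ(3.48/√7.7)) = 2(1 − Φ(1.2541)) ≈ 0.2098

By the reflection principle for standard BM, P(τ_b ≤ t) = 2 · P(B_t ≥ b). Since B_t ~ N(0, t), P(B_t ≥ 3.48) = 1 − Φ(3.48/√t) = 1 − Φ(3.48/√7.7) = 1 − Φ(1.2541) ≈ 0.10490. Doubling: P(τ_{3.48} ≤ 7.7) ≈ 2 · 0.10490 = 0.20980 ≈ 0.2098.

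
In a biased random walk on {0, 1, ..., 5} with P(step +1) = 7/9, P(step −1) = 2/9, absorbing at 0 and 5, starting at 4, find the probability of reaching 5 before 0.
P(hit 5 before 0) = (1 − (2/7)^4) / (1 − (2/7)^5) = 3339/3355

Let u_k denote P(reach 5 before 0 | start at k). Boundary: u_0 = 0, u_5 = 1. Recurrence: u_k = 7/9·u_{k+1} + 2/9·u_{k-1} for 1 ≤ k ≤ 4. Try u_k = A + B·r^k with r = q/p = (2/9)/(7/9) = 2/7. Substitution satisfies the recurrence; boundary conditions give:
  u_k = (1 − r^k) / (1 − r^N) = (1 − (2/7)^4) / (1 − (2/7)^5) = 3339/3355.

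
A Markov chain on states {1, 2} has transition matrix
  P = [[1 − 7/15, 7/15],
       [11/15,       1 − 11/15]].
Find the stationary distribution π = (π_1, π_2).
π_1 = 11/18, π_2 = 7/18

Solve πP = π with π_1 + π_2 = 1. From πP = π: π_1 · (1 − 7/15) + π_2 · 11/15 = π_1 ⇒ π_2 · 11/15 = π_1 · 7/15 ⇒ π_2/π_1 = (7/15)/(11/15) = 7/11. Together with π_1 + π_2 = 1:
  π_1 = (11/15)/(7/15 + 11/15) = (11/15)/(6/5) = 11/18,
  π_2 = (7/15)/(7/15 + 11/15) = (7/15)/(6/5) = 7/18.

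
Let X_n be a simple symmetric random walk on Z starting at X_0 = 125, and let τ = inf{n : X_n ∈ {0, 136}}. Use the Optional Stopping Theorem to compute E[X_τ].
E[X_τ] = 125

X_n is a martingale and τ is a bounded-mean stopping time (indeed τ is finite a.s. with bounded expectation since the walk is in a bounded region). By the OST, E[X_τ] = E[X_0] = 125. Equivalently: E[X_τ] = 136 · P(hit 136 first) + 0 · P(hit 0 first) = 136 · (125/136) = 125.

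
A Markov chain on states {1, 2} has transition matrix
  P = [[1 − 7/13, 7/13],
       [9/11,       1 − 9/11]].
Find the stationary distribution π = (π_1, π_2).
π_1 = 117/194, π_2 = 77/194

Solve πP = π with π_1 + π_2 = 1. From πP = π: π_1 · (1 − 7/13) + π_2 · 9/11 = π_1 ⇒ π_2 · 9/11 = π_1 · 7/13 ⇒ π_2/π_1 = (7/13)/(9/11) = 77/117. Together with π_1 + π_2 = 1:
  π_1 = (9/11)/(7/13 + 9/11) = (9/11)/(194/143) = 117/194,
  π_2 = (7/13)/(7/13 + 9/11) = (7/13)/(194/143) = 77/194.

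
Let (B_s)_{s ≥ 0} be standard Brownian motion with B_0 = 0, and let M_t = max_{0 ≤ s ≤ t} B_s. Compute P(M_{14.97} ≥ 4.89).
P(M_{14.97} ≥ 4.89) = 2·P(B_{14.97} ≥ 4.89) = 2(1 − Φ(4.89/√14.97)) ≈ 0.2063

By the reflection principle for Brownian motion, P(M_t ≥ a) = 2 · P(B_t ≥ a) for a ≥ 0. Since B_t ~ N(0, t), P(B_t ≥ 4.89) = 1 − Φ(4.89/√t) = 1 − Φ(4.89/√14.97) = 1 − Φ(1.2639). So
  P(M_{14.97} ≥ 4.89) = 2(1 − Φ(1.2639)) ≈ 0.2063.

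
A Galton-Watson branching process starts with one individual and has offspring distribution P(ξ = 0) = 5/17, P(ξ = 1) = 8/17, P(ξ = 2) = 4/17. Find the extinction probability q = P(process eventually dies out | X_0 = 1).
q = 1

Mean offspring μ = 0·5/17 + 1·8/17 + 2·4/17 = 16/17 ≤ 1. For μ ≤ 1 with offspring not concentrated at 1, the Galton-Watson process goes extinct almost surely, so q = 1.
(Algebraic check: The pgf is f(s) = 5/17 + 8/17·s + 4/17·s². The extinction probability q is the smallest fixed point of f in [0, 1]. Setting s = f(s):
  4/17·s² + (8/17 − 1)·s + 5/17 = 0
  4/17·s² − (5/17 + 4/17)·s + 5/17 = 0
which factors as (s − 1)·(4/17·s − 5/17) = 0, giving roots s = 1 and s = (5/17)/(4/17) = 5/4. Since 5/4 ≥ 1, the smallest root in [0, 1] is s = 1.)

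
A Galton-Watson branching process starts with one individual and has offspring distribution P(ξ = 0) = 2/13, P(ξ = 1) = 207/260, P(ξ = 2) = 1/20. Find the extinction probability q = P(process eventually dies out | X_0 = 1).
q = 1

Mean offspring μ = 0·2/13 + 1·207/260 + 2·1/20 = 233/260 ≤ 1. For μ ≤ 1 with offspring not concentrated at 1, the Galton-Watson process goes extinct almost surely, so q = 1.
(Algebraic check: The pgf is f(s) = 2/13 + 207/260·s + 1/20·s². The extinction probability q is the smallest fixed point of f in [0, 1]. Setting s = f(s):
  1/20·s² + (207/260 − 1)·s + 2/13 = 0
  1/20·s² − (2/13 + 1/20)·s + 2/13 = 0
which factors as (s − 1)·(1/20·s − 2/13) = 0, giving roots s = 1 and s = (2/13)/(1/20) = 40/13. Since 40/13 ≥ 1, the smallest root in [0, 1] is s = 1.)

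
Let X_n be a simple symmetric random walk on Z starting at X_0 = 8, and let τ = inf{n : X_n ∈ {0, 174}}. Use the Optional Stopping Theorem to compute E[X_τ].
E[X_τ] = 8

X_n is a martingale and τ is a bounded-mean stopping time (indeed τ is finite a.s. with bounded expectation since the walk is in a bounded region). By the OST, E[X_τ] = E[X_0] = 8. Equivalently: E[X_τ] = 174 · P(hit 174 first) + 0 · P(hit 0 first) = 174 · (8/174) = 8.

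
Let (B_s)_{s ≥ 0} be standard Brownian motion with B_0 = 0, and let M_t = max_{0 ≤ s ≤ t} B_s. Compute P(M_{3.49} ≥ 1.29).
P(M_{3.49} ≥ 1.29) = 2·P(B_{3.49} ≥ 1.29) = 2(1 − Φ(1.29/√3.49)) ≈ 0.4899

By the reflection principle for Brownian motion, P(M_t ≥ a) = 2 · P(B_t ≥ a) for a ≥ 0. Since B_t ~ N(0, t), P(B_t ≥ 1.29) = 1 − Φ(1.29/√t) = 1 − Φ(1.29/√3.49) = 1 − Φ(0.6905). So
  P(M_{3.49} ≥ 1.29) = 2(1 − Φ(0.6905)) ≈ 0.4899.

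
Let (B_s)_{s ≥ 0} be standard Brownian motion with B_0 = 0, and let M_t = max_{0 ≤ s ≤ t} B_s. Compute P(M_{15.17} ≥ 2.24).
P(M_{15.17} ≥ 2.24) = 2·P(B_{15.17} ≥ 2.24) = 2(1 − Φ(2.24/√15.17)) ≈ 0.5652

By the reflection principle for Brownian motion, P(M_t ≥ a) = 2 · P(B_t ≥ a) for a ≥ 0. Since B_t ~ N(0, t), P(B_t ≥ 2.24) = 1 − Φ(2.24/√t) = 1 − Φ(2.24/√15.17) = 1 − Φ(0.5751). So
  P(M_{15.17} ≥ 2.24) = 2(1 − Φ(0.5751)) ≈ 0.5652.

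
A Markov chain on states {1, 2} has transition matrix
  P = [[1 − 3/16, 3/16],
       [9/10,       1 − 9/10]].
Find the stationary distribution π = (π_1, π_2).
π_1 = 24/29, π_2 = 5/29

Solve πP = π with π_1 + π_2 = 1. From πP = π: π_1 · (1 − 3/16) + π_2 · 9/10 = π_1 ⇒ π_2 · 9/10 = π_1 · 3/16 ⇒ π_2/π_1 = (3/16)/(9/10) = 5/24. Together with π_1 + π_2 = 1:
  π_1 = (9/10)/(3/16 + 9/10) = (9/10)/(87/80) = 24/29,
  π_2 = (3/16)/(3/16 + 9/10) = (3/16)/(87/80) = 5/29.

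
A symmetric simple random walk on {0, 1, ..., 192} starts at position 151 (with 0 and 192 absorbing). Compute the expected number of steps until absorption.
E[τ | X_0 = 151] = 6191

Let v_k = E[τ | X_0 = k]. Boundary: v_0 = v_192 = 0. Recurrence: v_k = 1 + (v_{k-1} + v_{k+1})/2 for 1 ≤ k ≤ 191. The particular solution to v_k − (v_{k-1} + v_{k+1})/2 = 1 is v_k = −k^2. Adding homogeneous solution A + B k and matching boundaries gives v_k = k (192 − k). Substituting k = 151: v_151 = 151 · 41 = 6191.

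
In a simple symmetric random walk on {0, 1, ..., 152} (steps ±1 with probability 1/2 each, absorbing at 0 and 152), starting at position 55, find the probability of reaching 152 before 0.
P(hit 152 before 0) = 55/152

Let u_k = P(hit 152 before 0 | start at k). Then u_0 = 0, u_152 = 1, and u_k = u_{k-1}/2 + u_{k+1}/2 for 1 ≤ k ≤ 151. This harmonic recurrence is solved by u_k = k/152, giving u_55 = 55/152.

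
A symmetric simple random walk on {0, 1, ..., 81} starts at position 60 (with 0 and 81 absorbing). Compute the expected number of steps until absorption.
E[τ | X_0 = 60] = 1260

Let v_k = E[τ | X_0 = k]. Boundary: v_0 = v_81 = 0. Recurrence: v_k = 1 + (v_{k-1} + v_{k+1})/2 for 1 ≤ k ≤ 80. The particular solution to v_k − (v_{k-1} + v_{k+1})/2 = 1 is v_k = −k^2. Adding homogeneous solution A + B k and matching boundaries gives v_k = k (81 − k). Substituting k = 60: v_60 = 60 · 21 = 1260.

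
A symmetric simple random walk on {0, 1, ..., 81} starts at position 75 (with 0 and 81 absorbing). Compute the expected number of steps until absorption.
E[τ | X_0 = 75] = 450

Let v_k = E[τ | X_0 = k]. Boundary: v_0 = v_81 = 0. Recurrence: v_k = 1 + (v_{k-1} + v_{k+1})/2 for 1 ≤ k ≤ 80. The particular solution to v_k − (v_{k-1} + v_{k+1})/2 = 1 is v_k = −k^2. Adding homogeneous solution A + B k and matching boundaries gives v_k = k (81 − k). Substituting k = 75: v_75 = 75 · 6 = 450.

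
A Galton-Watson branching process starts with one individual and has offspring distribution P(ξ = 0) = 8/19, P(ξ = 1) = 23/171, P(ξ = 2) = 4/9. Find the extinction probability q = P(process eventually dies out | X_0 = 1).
q = 18/19

The pgf is f(s) = 8/19 + 23/171·s + 4/9·s². The extinction probability q is the smallest fixed point of f in [0, 1]. Setting s = f(s):
  4/9·s² + (23/171 − 1)·s + 8/19 = 0
  4/9·s² − (8/19 + 4/9)·s + 8/19 = 0
which factors as (s − 1)·(4/9·s − 8/19) = 0, giving roots s = 1 and s = (8/19)/(4/9) = 18/19.
Mean offspring μ = 23/171 + 2·4/9 = 175/171 > 1 (supercritical), so q < 1. The extinction probability is the smaller root: q = (8/19)/(4/9) = 18/19.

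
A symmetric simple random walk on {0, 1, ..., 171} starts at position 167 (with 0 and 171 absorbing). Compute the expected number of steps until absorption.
E[τ | X_0 = 167] = 668

Let v_k = E[τ | X_0 = k]. Boundary: v_0 = v_171 = 0. Recurrence: v_k = 1 + (v_{k-1} + v_{k+1})/2 for 1 ≤ k ≤ 170. The particular solution to v_k − (v_{k-1} + v_{k+1})/2 = 1 is v_k = −k^2. Adding homogeneous solution A + B k and matching boundaries gives v_k = k (171 − k). Substituting k = 167: v_167 = 167 · 4 = 668.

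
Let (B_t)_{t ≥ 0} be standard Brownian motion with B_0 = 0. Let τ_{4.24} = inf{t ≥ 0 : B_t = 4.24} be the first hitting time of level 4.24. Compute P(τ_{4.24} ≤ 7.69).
P(τ_{4.24} ≤ 7.69) = 2(1 − Φ(4.24/√7.69)) = 2(1 − Φ(1.5290)) ≈ 0.1263

By the reflection principle for standard BM, P(τ_b ≤ t) = 2 · P(B_t ≥ b). Since B_t ~ N(0, t), P(B_t ≥ 4.24) = 1 − Φ(4.24/√t) = 1 − Φ(4.24/√7.69) = 1 − Φ(1.5290) ≈ 0.06313. Doubling: P(τ_{4.24} ≤ 7.69) ≈ 2 · 0.06313 = 0.12626 ≈ 0.1263.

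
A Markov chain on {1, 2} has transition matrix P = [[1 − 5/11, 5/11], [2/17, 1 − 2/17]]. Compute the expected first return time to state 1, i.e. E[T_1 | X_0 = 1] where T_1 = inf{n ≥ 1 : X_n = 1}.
E[T_1 | X_0 = 1] = 1/π_1 = 107/22

For an irreducible recurrent Markov chain with stationary distribution π, E[T_i | X_0 = i] = 1/π_i (Kac's formula). Here π_1 = (2/17)/(5/11 + 2/17) = (2/17)/(107/187) = 22/107, so E[T_1 | X_0 = 1] = 1/π_1 = (5/11 + 2/17)/(2/17) = (107/187)/(2/17) = 107/22.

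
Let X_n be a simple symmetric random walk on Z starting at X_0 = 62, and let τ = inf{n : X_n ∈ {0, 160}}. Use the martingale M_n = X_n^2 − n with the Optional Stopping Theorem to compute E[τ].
E[τ] = 6076

M_n = X_n^2 − n is a martingale (since E[X_{n+1}^2 | F_n] = X_n^2 + 1). By OST (τ has finite mean in a bounded region), E[M_τ] = E[M_0] = X_0^2 − 0 = 62^2 = 3844. Also E[M_τ] = E[X_τ^2] − E[τ]. The walk exits at 0 or 160, with P(hit 160 first) = 62/160, so E[X_τ^2] = 160^2 · 62/160 + 0 = 9920. Thus E[τ] = E[X_τ^2] − E[M_τ] = 9920 − 3844 = 6076 = 62(160 − 62) = 6076.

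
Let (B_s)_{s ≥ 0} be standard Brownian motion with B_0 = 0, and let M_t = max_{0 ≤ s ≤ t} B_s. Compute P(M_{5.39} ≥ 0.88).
P(M_{5.39} ≥ 0.88) = 2·P(B_{5.39} ≥ 0.88) = 2(1 − Φ(0.88/√5.39)) ≈ 0.7047

By the reflection principle for Brownian motion, P(M_t ≥ a) = 2 · P(B_t ≥ a) for a ≥ 0. Since B_t ~ N(0, t), P(B_t ≥ 0.88) = 1 − Φ(0.88/√t) = 1 − Φ(0.88/√5.39) = 1 − Φ(0.3790). So
  P(M_{5.39} ≥ 0.88) = 2(1 − Φ(0.3790)) ≈ 0.7047.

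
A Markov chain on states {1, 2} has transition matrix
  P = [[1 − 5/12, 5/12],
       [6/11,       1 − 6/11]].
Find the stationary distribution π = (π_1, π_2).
π_1 = 72/127, π_2 = 55/127

Solve πP = π with π_1 + π_2 = 1. From πP = π: π_1 · (1 − 5/12) + π_2 · 6/11 = π_1 ⇒ π_2 · 6/11 = π_1 · 5/12 ⇒ π_2/π_1 = (5/12)/(6/11) = 55/72. Together with π_1 + π_2 = 1:
  π_1 = (6/11)/(5/12 + 6/11) = (6/11)/(127/132) = 72/127,
  π_2 = (5/12)/(5/12 + 6/11) = (5/12)/(127/132) = 55/127.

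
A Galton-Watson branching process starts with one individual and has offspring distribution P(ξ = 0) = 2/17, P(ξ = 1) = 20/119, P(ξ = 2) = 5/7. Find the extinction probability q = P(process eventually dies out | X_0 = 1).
q = 14/85

The pgf is f(s) = 2/17 + 20/119·s + 5/7·s². The extinction probability q is the smallest fixed point of f in [0, 1]. Setting s = f(s):
  5/7·s² + (20/119 − 1)·s + 2/17 = 0
  5/7·s² − (2/17 + 5/7)·s + 2/17 = 0
which factors as (s − 1)·(5/7·s − 2/17) = 0, giving roots s = 1 and s = (2/17)/(5/7) = 14/85.
Mean offspring μ = 20/119 + 2·5/7 = 190/119 > 1 (supercritical), so q < 1. The extinction probability is the smaller root: q = (2/17)/(5/7) = 14/85.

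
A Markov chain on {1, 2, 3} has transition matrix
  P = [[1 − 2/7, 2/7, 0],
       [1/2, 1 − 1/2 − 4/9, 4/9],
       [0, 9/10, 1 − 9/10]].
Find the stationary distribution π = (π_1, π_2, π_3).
π = (567/1051, 324/1051, 160/1051)

This is a birth-death chain on three states, which satisfies detailed balance: π_1 · P_{12} = π_2 · P_{21} and π_2 · P_{23} = π_3 · P_{32}.
From π_1 · 2/7 = π_2 · 1/2: π_2/π_1 = (2/7)/(1/2) = 4/7.
From π_2 · 4/9 = π_3 · 9/10: π_3/π_2 = (4/9)/(9/10) = 40/81.
Take π_1 proportional to 1; then unnormalized π = (1, 4/7, 160/567). Normalize by dividing by the sum 1051/567:
  π = (567/1051, 324/1051, 160/1051).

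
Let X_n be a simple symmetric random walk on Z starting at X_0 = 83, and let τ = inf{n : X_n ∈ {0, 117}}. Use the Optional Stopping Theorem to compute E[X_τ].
E[X_τ] = 83

X_n is a martingale and τ is a bounded-mean stopping time (indeed τ is finite a.s. with bounded expectation since the walk is in a bounded region). By the OST, E[X_τ] = E[X_0] = 83. Equivalently: E[X_τ] = 117 · P(hit 117 first) + 0 · P(hit 0 first) = 117 · (83/117) = 83.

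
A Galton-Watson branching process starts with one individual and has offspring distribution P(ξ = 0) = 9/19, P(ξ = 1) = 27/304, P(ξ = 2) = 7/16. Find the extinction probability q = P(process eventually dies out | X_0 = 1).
q = 1

Mean offspring μ = 0·9/19 + 1·27/304 + 2·7/16 = 293/304 ≤ 1. For μ ≤ 1 with offspring not concentrated at 1, the Galton-Watson process goes extinct almost surely, so q = 1.
(Algebraic check: The pgf is f(s) = 9/19 + 27/304·s + 7/16·s². The extinction probability q is the smallest fixed point of f in [0, 1]. Setting s = f(s):
  7/16·s² + (27/304 − 1)·s + 9/19 = 0
  7/16·s² − (9/19 + 7/16)·s + 9/19 = 0
which factors as (s − 1)·(7/16·s − 9/19) = 0, giving roots s = 1 and s = (9/19)/(7/16) = 144/133. Since 144/133 ≥ 1, the smallest root in [0, 1] is s = 1.)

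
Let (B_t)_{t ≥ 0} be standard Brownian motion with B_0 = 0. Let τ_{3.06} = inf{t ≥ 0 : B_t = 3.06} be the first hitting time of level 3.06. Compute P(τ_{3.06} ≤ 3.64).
P(τ_{3.06} ≤ 3.64) = 2(1 − Φ(3.06/√3.64)) = 2(1 − Φ(1.6039)) ≈ 0.1087

By the reflection principle for standard BM, P(τ_b ≤ t) = 2 · P(B_t ≥ b). Since B_t ~ N(0, t), P(B_t ≥ 3.06) = 1 − Φ(3.06/√t) = 1 − Φ(3.06/√3.64) = 1 − Φ(1.6039) ≈ 0.05437. Doubling: P(τ_{3.06} ≤ 3.64) ≈ 2 · 0.05437 = 0.10874 ≈ 0.1087.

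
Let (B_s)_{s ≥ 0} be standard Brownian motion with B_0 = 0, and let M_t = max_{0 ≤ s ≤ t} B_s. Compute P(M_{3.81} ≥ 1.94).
P(M_{3.81} ≥ 1.94) = 2·P(B_{3.81} ≥ 1.94) = 2(1 − Φ(1.94/√3.81)) ≈ 0.3203

By the reflection principle for Brownian motion, P(M_t ≥ a) = 2 · P(B_t ≥ a) for a ≥ 0. Since B_t ~ N(0, t), P(B_t ≥ 1.94) = 1 − Φ(1.94/√t) = 1 − Φ(1.94/√3.81) = 1 − Φ(0.9939). So
  P(M_{3.81} ≥ 1.94) = 2(1 − Φ(0.9939)) ≈ 0.3203.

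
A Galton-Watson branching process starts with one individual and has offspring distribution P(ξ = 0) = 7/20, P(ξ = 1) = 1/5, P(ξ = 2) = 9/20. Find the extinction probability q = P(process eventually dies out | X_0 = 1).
q = 7/9

The pgf is f(s) = 7/20 + 1/5·s + 9/20·s². The extinction probability q is the smallest fixed point of f in [0, 1]. Setting s = f(s):
  9/20·s² + (1/5 − 1)·s + 7/20 = 0
  9/20·s² − (7/20 + 9/20)·s + 7/20 = 0
which factors as (s − 1)·(9/20·s − 7/20) = 0, giving roots s = 1 and s = (7/20)/(9/20) = 7/9.
Mean offspring μ = 1/5 + 2·9/20 = 11/10 > 1 (supercritical), so q < 1. The extinction probability is the smaller root: q = (7/20)/(9/20) = 7/9.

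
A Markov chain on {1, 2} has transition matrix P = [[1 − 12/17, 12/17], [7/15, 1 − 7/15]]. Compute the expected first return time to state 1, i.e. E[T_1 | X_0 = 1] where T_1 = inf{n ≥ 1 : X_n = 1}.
E[T_1 | X_0 = 1] = 1/π_1 = 299/119

For an irreducible recurrent Markov chain with stationary distribution π, E[T_i | X_0 = i] = 1/π_i (Kac's formula). Here π_1 = (7/15)/(12/17 + 7/15) = (7/15)/(299/255) = 119/299, so E[T_1 | X_0 = 1] = 1/π_1 = (12/17 + 7/15)/(7/15) = (299/255)/(7/15) = 299/119.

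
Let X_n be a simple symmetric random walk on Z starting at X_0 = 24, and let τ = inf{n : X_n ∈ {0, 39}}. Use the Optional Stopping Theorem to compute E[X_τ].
E[X_τ] = 24

X_n is a martingale and τ is a bounded-mean stopping time (indeed τ is finite a.s. with bounded expectation since the walk is in a bounded region). By the OST, E[X_τ] = E[X_0] = 24. Equivalently: E[X_τ] = 39 · P(hit 39 first) + 0 · P(hit 0 first) = 39 · (24/39) = 24.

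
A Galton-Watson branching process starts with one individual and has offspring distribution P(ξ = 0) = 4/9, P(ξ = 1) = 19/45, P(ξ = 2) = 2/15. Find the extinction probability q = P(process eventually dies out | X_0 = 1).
q = 1

Mean offspring μ = 0·4/9 + 1·19/45 + 2·2/15 = 31/45 ≤ 1. For μ ≤ 1 with offspring not concentrated at 1, the Galton-Watson process goes extinct almost surely, so q = 1.
(Algebraic check: The pgf is f(s) = 4/9 + 19/45·s + 2/15·s². The extinction probability q is the smallest fixed point of f in [0, 1]. Setting s = f(s):
  2/15·s² + (19/45 − 1)·s + 4/9 = 0
  2/15·s² − (4/9 + 2/15)·s + 4/9 = 0
which factors as (s − 1)·(2/15·s − 4/9) = 0, giving roots s = 1 and s = (4/9)/(2/15) = 10/3. Since 10/3 ≥ 1, the smallest root in [0, 1] is s = 1.)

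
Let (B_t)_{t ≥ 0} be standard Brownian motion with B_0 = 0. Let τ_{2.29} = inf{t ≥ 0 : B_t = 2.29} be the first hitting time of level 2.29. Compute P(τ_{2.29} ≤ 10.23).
P(τ_{2.29} ≤ 10.23) = 2(1 − Φ(2.29/√10.23)) = 2(1 − Φ(0.7160)) ≈ 0.4740

By the reflection principle for standard BM, P(τ_b ≤ t) = 2 · P(B_t ≥ b). Since B_t ~ N(0, t), P(B_t ≥ 2.29) = 1 − Φ(2.29/√t) = 1 − Φ(2.29/√10.23) = 1 − Φ(0.7160) ≈ 0.23700. Doubling: P(τ_{2.29} ≤ 10.23) ≈ 2 · 0.23700 = 0.47400 ≈ 0.4740.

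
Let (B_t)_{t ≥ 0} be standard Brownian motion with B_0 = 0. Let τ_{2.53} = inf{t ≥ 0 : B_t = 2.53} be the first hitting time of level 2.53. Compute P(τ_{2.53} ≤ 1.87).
P(τ_{2.53} ≤ 1.87) = 2(1 − Φ(2.53/√1.87)) = 2(1 − Φ(1.8501)) ≈ 0.0643

By the reflection principle for standard BM, P(τ_b ≤ t) = 2 · P(B_t ≥ b). Since B_t ~ N(0, t), P(B_t ≥ 2.53) = 1 − Φ(2.53/√t) = 1 − Φ(2.53/√1.87) = 1 − Φ(1.8501) ≈ 0.03215. Doubling: P(τ_{2.53} ≤ 1.87) ≈ 2 · 0.03215 = 0.06430 ≈ 0.0643.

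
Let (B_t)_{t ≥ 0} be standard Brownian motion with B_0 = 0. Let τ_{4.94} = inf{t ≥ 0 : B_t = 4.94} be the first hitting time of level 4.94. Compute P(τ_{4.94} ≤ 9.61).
P(τ_{4.94} ≤ 9.61) = 2(1 − Φ(4.94/√9.61)) = 2(1 − Φ(1.5935)) ≈ 0.1110

By the reflection principle for standard BM, P(τ_b ≤ t) = 2 · P(B_t ≥ b). Since B_t ~ N(0, t), P(B_t ≥ 4.94) = 1 − Φ(4.94/√t) = 1 − Φ(4.94/√9.61) = 1 − Φ(1.5935) ≈ 0.05552. Doubling: P(τ_{4.94} ≤ 9.61) ≈ 2 · 0.05552 = 0.11104 ≈ 0.1110.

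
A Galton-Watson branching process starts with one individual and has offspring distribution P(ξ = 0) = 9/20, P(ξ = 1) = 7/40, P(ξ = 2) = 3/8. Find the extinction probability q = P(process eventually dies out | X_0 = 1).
q = 1

Mean offspring μ = 0·9/20 + 1·7/40 + 2·3/8 = 37/40 ≤ 1. For μ ≤ 1 with offspring not concentrated at 1, the Galton-Watson process goes extinct almost surely, so q = 1.
(Algebraic check: The pgf is f(s) = 9/20 + 7/40·s + 3/8·s². The extinction probability q is the smallest fixed point of f in [0, 1]. Setting s = f(s):
  3/8·s² + (7/40 − 1)·s + 9/20 = 0
  3/8·s² − (9/20 + 3/8)·s + 9/20 = 0
which factors as (s − 1)·(3/8·s − 9/20) = 0, giving roots s = 1 and s = (9/20)/(3/8) = 6/5. Since 6/5 ≥ 1, the smallest root in [0, 1] is s = 1.)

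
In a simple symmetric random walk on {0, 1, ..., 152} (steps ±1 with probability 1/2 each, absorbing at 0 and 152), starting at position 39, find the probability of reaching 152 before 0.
P(hit 152 before 0) = 39/152

Let u_k = P(hit 152 before 0 | start at k). Then u_0 = 0, u_152 = 1, and u_k = u_{k-1}/2 + u_{k+1}/2 for 1 ≤ k ≤ 151. This harmonic recurrence is solved by u_k = k/152, giving u_39 = 39/152.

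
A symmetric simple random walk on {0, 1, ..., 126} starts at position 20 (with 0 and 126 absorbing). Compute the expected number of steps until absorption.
E[τ | X_0 = 20] = 2120

Let v_k = E[τ | X_0 = k]. Boundary: v_0 = v_126 = 0. Recurrence: v_k = 1 + (v_{k-1} + v_{k+1})/2 for 1 ≤ k ≤ 125. The particular solution to v_k − (v_{k-1} + v_{k+1})/2 = 1 is v_k = −k^2. Adding homogeneous solution A + B k and matching boundaries gives v_k = k (126 − k). Substituting k = 20: v_20 = 20 · 106 = 2120.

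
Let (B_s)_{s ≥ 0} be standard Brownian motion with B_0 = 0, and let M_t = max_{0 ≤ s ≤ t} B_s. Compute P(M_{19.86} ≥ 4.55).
P(M_{19.86} ≥ 4.55) = 2·P(B_{19.86} ≥ 4.55) = 2(1 − Φ(4.55/√19.86)) ≈ 0.3073

By the reflection principle for Brownian motion, P(M_t ≥ a) = 2 · P(B_t ≥ a) for a ≥ 0. Since B_t ~ N(0, t), P(B_t ≥ 4.55) = 1 − Φ(4.55/√t) = 1 − Φ(4.55/√19.86) = 1 − Φ(1.0210). So
  P(M_{19.86} ≥ 4.55) = 2(1 − Φ(1.0210)) ≈ 0.3073.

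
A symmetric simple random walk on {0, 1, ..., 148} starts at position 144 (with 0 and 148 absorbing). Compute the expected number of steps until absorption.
E[τ | X_0 = 144] = 576

Let v_k = E[τ | X_0 = k]. Boundary: v_0 = v_148 = 0. Recurrence: v_k = 1 + (v_{k-1} + v_{k+1})/2 for 1 ≤ k ≤ 147. The particular solution to v_k − (v_{k-1} + v_{k+1})/2 = 1 is v_k = −k^2. Adding homogeneous solution A + B k and matching boundaries gives v_k = k (148 − k). Substituting k = 144: v_144 = 144 · 4 = 576.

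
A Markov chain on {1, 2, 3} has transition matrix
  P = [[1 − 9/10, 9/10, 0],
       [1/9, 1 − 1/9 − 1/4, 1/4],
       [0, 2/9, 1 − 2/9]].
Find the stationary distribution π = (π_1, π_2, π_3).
π = (80/1457, 648/1457, 729/1457)

This is a birth-death chain on three states, which satisfies detailed balance: π_1 · P_{12} = π_2 · P_{21} and π_2 · P_{23} = π_3 · P_{32}.
From π_1 · 9/10 = π_2 · 1/9: π_2/π_1 = (9/10)/(1/9) = 81/10.
From π_2 · 1/4 = π_3 · 2/9: π_3/π_2 = (1/4)/(2/9) = 9/8.
Take π_1 proportional to 1; then unnormalized π = (1, 81/10, 729/80). Normalize by dividing by the sum 1457/80:
  π = (80/1457, 648/1457, 729/1457).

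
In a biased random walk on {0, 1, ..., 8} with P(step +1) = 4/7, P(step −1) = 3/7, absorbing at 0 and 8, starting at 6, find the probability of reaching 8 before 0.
P(hit 8 before 0) = (1 − (3/4)^6) / (1 − (3/4)^8) = 7696/8425

Let u_k denote P(reach 8 before 0 | start at k). Boundary: u_0 = 0, u_8 = 1. Recurrence: u_k = 4/7·u_{k+1} + 3/7·u_{k-1} for 1 ≤ k ≤ 7. Try u_k = A + B·r^k with r = q/p = (3/7)/(4/7) = 3/4. Substitution satisfies the recurrence; boundary conditions give:
  u_k = (1 − r^k) / (1 − r^N) = (1 − (3/4)^6) / (1 − (3/4)^8) = 7696/8425.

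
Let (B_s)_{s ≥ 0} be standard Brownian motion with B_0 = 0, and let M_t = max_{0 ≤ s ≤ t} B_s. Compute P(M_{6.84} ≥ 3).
P(M_{6.84} ≥ 3) = 2·P(B_{6.84} ≥ 3) = 2(1 − Φ(3/√6.84)) ≈ 0.2513

By the reflection principle for Brownian motion, P(M_t ≥ a) = 2 · P(B_t ≥ a) for a ≥ 0. Since B_t ~ N(0, t), P(B_t ≥ 3) = 1 − Φ(3/√t) = 1 − Φ(3/√6.84) = 1 − Φ(1.1471). So
  P(M_{6.84} ≥ 3) = 2(1 − Φ(1.1471)) ≈ 0.2513.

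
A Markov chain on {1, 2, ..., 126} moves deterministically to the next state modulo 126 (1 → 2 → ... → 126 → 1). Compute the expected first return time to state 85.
E[T_85 | X_0 = 85] = 126

The chain cycles deterministically, so starting at state 85 it returns in exactly 126 steps. Equivalently, the stationary distribution is uniform π_j = 1/126 for every state j, so by Kac's formula E[T_85] = 1/π_85 = 126.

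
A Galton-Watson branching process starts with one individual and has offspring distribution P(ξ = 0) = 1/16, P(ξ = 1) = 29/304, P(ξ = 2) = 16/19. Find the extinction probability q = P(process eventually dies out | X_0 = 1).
q = 19/256

The pgf is f(s) = 1/16 + 29/304·s + 16/19·s². The extinction probability q is the smallest fixed point of f in [0, 1]. Setting s = f(s):
  16/19·s² + (29/304 − 1)·s + 1/16 = 0
  16/19·s² − (1/16 + 16/19)·s + 1/16 = 0
which factors as (s − 1)·(16/19·s − 1/16) = 0, giving roots s = 1 and s = (1/16)/(16/19) = 19/256.
Mean offspring μ = 29/304 + 2·16/19 = 541/304 > 1 (supercritical), so q < 1. The extinction probability is the smaller root: q = (1/16)/(16/19) = 19/256.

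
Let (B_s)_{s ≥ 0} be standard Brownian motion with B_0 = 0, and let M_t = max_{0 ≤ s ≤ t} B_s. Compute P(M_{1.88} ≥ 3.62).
P(M_{1.88} ≥ 3.62) = 2·P(B_{1.88} ≥ 3.62) = 2(1 − Φ(3.62/√1.88)) ≈ 0.0083

By the reflection principle for Brownian motion, P(M_t ≥ a) = 2 · P(B_t ≥ a) for a ≥ 0. Since B_t ~ N(0, t), P(B_t ≥ 3.62) = 1 − Φ(3.62/√t) = 1 − Φ(3.62/√1.88) = 1 − Φ(2.6402). So
  P(M_{1.88} ≥ 3.62) = 2(1 − Φ(2.6402)) ≈ 0.0083.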